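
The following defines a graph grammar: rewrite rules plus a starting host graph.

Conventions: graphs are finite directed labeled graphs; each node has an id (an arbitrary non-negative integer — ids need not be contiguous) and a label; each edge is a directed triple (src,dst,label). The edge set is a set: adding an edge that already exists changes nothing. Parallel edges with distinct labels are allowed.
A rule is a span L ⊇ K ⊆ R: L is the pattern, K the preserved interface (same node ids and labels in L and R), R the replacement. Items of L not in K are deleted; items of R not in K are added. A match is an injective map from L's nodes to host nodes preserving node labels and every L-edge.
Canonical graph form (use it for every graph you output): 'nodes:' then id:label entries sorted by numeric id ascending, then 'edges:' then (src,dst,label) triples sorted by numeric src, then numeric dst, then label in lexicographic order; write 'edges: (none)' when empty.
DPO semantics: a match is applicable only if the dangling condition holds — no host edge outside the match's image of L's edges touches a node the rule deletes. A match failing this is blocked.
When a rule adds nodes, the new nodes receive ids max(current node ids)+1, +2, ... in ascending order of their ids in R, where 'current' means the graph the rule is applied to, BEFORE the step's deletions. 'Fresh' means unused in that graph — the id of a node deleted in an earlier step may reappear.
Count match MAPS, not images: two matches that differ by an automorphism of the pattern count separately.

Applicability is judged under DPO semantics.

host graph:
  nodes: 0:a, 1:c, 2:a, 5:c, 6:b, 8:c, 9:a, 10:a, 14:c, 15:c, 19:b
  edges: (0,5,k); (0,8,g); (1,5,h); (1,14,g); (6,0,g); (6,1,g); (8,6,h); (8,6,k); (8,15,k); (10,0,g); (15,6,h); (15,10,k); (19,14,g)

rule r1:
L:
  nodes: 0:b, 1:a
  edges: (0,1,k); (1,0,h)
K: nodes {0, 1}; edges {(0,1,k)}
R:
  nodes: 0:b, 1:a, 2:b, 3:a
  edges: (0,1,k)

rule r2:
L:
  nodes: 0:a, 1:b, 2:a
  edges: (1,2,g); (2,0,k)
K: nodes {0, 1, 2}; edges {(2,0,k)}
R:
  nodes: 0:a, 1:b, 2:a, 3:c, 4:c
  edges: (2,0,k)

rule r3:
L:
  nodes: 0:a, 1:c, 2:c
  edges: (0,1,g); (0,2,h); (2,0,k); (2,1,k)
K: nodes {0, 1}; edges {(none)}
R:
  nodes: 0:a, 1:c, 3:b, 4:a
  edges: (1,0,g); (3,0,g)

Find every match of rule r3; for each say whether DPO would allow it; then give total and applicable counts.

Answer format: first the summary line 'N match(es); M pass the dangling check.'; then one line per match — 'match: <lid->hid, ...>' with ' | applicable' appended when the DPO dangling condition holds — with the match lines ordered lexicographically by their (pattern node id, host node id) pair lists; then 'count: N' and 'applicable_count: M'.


0 match(es); 0 pass the dangling check.
count: 0
applicable_count: 0


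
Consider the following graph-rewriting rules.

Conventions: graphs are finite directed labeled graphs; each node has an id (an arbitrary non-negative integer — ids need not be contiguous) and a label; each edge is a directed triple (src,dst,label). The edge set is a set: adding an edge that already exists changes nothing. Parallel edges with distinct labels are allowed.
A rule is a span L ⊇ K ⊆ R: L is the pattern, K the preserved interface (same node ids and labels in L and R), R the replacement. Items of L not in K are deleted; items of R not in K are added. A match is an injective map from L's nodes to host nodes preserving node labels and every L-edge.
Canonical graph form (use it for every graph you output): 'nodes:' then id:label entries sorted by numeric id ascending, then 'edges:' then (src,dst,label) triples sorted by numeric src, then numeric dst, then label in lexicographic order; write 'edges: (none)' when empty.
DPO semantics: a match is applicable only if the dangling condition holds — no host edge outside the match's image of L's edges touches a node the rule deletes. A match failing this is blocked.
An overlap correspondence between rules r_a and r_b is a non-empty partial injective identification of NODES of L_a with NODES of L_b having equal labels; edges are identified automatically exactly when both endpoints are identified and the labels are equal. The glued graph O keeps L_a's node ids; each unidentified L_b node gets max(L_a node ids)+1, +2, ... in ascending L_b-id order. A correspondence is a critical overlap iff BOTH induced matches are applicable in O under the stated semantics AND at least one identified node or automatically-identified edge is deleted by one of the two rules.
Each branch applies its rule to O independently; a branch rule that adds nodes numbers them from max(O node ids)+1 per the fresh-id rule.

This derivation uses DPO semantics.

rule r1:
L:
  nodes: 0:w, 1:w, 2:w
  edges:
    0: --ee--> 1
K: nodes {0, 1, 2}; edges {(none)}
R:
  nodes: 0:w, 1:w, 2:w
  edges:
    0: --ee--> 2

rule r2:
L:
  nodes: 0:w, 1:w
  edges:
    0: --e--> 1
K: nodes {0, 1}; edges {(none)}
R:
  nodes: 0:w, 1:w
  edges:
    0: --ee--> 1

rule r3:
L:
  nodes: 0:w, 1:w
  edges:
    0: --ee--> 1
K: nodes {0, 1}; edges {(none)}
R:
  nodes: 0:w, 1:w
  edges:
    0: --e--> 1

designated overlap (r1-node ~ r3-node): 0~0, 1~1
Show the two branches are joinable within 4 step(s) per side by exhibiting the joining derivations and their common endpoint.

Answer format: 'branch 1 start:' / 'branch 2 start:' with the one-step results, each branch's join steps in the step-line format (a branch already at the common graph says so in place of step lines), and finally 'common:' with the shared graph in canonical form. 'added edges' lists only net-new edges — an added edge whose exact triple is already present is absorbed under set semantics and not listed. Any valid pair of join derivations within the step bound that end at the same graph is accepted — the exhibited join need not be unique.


branch 1 start:
nodes: 0:w, 1:w, 2:w
edges: (0,2,ee)
branch 2 start:
nodes: 0:w, 1:w, 2:w
edges: (0,1,e)
branch 1 step 1: rule r1; match: 0->0, 1->2, 2->1; deleted nodes (none); deleted edges (0,2,ee); added nodes (none); added edges (0,1,ee); result: nodes: 0:w, 1:w, 2:w edges: (0,1,ee)
branch 2 step 1: rule r2; match: 0->0, 1->1; deleted nodes (none); deleted edges (0,1,e); added nodes (none); added edges (0,1,ee); result: nodes: 0:w, 1:w, 2:w edges: (0,1,ee)
common:
nodes: 0:w, 1:w, 2:w
edges: (0,1,ee)


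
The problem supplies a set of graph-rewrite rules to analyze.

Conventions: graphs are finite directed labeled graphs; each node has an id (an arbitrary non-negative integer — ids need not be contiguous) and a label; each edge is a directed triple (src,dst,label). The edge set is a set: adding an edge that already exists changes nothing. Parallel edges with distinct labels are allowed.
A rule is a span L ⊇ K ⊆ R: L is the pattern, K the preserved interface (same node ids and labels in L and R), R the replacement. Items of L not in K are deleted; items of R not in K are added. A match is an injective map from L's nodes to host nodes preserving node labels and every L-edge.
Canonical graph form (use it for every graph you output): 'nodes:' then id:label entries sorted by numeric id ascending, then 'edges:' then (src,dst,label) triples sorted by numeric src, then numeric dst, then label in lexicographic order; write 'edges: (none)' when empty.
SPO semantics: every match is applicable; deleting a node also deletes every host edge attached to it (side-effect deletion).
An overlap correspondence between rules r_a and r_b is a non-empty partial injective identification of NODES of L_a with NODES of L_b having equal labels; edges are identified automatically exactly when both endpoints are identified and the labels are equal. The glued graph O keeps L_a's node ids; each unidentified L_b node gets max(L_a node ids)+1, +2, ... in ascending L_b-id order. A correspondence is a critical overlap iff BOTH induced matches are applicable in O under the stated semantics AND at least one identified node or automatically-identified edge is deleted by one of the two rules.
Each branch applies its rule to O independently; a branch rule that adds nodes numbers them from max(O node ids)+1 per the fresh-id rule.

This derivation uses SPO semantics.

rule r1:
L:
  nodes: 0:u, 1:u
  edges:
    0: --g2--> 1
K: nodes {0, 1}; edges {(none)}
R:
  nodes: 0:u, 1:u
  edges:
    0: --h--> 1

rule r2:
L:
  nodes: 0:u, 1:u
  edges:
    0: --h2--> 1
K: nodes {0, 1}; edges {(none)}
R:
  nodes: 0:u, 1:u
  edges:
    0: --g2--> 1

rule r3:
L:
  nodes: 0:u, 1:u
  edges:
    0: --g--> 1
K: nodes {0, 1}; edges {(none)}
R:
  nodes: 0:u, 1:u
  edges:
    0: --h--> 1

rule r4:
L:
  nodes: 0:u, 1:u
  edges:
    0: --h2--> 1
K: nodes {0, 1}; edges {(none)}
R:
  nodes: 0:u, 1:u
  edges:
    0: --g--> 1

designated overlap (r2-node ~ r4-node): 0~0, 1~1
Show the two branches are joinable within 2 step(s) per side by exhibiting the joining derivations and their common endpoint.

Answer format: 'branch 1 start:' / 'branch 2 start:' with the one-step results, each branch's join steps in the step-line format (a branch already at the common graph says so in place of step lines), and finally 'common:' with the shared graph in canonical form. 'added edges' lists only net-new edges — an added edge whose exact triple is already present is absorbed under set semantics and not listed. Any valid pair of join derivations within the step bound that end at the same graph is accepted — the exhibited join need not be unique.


branch 1 start:
nodes: 0:u, 1:u
edges: (0,1,g2)
branch 2 start:
nodes: 0:u, 1:u
edges: (0,1,g)
branch 1 step 1: rule r1; match: 0->0, 1->1; deleted nodes (none); deleted edges (0,1,g2); added nodes (none); added edges (0,1,h); result: nodes: 0:u, 1:u edges: (0,1,h)
branch 2 step 1: rule r3; match: 0->0, 1->1; deleted nodes (none); deleted edges (0,1,g); added nodes (none); added edges (0,1,h); result: nodes: 0:u, 1:u edges: (0,1,h)
common:
nodes: 0:u, 1:u
edges: (0,1,h)


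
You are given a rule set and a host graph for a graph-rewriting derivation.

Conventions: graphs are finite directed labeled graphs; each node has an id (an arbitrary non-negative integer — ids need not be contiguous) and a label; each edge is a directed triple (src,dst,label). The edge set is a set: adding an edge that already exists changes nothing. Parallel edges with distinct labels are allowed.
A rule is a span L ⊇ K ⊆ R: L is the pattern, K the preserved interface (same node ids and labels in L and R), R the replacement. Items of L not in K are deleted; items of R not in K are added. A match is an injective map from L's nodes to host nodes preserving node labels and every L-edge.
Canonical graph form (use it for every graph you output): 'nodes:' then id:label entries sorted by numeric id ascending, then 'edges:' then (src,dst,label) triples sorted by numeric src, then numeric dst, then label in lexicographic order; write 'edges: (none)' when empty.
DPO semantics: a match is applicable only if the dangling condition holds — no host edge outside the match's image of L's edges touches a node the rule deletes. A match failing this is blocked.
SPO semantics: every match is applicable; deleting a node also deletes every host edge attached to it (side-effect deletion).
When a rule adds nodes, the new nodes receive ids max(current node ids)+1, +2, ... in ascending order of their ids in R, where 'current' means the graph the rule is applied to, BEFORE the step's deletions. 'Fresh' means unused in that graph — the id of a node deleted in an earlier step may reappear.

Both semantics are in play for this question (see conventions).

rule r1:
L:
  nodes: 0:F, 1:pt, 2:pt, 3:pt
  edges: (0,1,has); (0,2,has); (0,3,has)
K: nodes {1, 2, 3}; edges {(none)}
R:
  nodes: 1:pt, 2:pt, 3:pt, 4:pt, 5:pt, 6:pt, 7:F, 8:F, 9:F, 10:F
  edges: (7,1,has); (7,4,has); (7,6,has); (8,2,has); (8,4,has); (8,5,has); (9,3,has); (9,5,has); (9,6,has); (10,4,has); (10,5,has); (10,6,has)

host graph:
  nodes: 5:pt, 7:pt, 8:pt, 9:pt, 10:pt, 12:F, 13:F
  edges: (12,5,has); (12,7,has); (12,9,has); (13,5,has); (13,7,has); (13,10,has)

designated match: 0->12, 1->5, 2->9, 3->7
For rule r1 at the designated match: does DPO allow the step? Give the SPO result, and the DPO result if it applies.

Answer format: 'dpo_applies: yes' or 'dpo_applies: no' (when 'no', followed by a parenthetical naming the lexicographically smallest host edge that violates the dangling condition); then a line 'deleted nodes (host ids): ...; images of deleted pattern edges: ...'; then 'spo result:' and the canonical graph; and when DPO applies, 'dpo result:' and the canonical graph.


dpo_applies: yes
deleted nodes (host ids): 12; images of deleted pattern edges: (12,5,has); (12,7,has); (12,9,has)
spo result:
nodes: 5:pt, 7:pt, 8:pt, 9:pt, 10:pt, 13:F, 14:pt, 15:pt, 16:pt, 17:F, 18:F, 19:F, 20:F
edges: (13,5,has); (13,7,has); (13,10,has); (17,5,has); (17,14,has); (17,16,has); (18,9,has); (18,14,has); (18,15,has); (19,7,has); (19,15,has); (19,16,has); (20,14,has); (20,15,has); (20,16,has)
dpo result:
nodes: 5:pt, 7:pt, 8:pt, 9:pt, 10:pt, 13:F, 14:pt, 15:pt, 16:pt, 17:F, 18:F, 19:F, 20:F
edges: (13,5,has); (13,7,has); (13,10,has); (17,5,has); (17,14,has); (17,16,has); (18,9,has); (18,14,has); (18,15,has); (19,7,has); (19,15,has); (19,16,has); (20,14,has); (20,15,has); (20,16,has)


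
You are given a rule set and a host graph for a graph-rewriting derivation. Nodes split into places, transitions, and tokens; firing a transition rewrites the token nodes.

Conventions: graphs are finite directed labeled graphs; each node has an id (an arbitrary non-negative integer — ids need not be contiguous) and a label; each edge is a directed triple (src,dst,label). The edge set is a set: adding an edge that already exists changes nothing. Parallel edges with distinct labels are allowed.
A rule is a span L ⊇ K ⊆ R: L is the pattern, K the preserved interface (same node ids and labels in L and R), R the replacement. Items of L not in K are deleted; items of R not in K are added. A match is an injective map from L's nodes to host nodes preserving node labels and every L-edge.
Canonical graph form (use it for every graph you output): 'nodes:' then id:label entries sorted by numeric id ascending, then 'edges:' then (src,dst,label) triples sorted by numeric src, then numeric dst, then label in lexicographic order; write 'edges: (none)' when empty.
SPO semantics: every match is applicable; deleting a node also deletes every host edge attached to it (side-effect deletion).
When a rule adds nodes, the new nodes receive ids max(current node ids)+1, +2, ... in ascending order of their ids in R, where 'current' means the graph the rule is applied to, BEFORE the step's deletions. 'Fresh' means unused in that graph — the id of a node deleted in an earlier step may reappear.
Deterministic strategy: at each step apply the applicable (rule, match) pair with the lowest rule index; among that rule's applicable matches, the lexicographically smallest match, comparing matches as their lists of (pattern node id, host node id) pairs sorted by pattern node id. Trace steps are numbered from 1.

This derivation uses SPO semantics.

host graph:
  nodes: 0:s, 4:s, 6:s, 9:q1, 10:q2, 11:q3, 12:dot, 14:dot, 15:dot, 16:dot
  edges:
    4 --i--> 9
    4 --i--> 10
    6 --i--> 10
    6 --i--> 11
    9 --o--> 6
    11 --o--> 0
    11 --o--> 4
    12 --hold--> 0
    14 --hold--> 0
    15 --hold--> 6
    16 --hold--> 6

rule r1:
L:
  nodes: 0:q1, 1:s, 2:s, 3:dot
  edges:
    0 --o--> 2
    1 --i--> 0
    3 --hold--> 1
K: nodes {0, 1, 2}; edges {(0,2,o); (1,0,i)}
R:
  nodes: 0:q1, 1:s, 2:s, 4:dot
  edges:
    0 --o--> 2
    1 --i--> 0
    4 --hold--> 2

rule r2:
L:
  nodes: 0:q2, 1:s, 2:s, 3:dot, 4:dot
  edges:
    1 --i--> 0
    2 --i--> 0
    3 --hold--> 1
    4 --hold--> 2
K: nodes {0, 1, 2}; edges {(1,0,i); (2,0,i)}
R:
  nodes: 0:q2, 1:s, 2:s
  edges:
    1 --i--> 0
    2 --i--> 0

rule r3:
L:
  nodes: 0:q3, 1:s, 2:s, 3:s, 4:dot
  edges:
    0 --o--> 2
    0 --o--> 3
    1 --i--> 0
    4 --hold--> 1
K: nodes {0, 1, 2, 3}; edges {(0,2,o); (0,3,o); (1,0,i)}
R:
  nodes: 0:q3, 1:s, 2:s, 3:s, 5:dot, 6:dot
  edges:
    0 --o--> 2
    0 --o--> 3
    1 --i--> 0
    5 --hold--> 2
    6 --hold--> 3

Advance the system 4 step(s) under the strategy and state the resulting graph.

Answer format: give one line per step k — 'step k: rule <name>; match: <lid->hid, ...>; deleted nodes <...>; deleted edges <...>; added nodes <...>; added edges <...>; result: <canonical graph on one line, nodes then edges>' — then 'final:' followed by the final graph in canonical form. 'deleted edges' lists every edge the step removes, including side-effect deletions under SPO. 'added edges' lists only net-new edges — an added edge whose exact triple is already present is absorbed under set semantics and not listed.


step 1: rule r3; match: 0->11, 1->6, 2->0, 3->4, 4->15; deleted nodes 15; deleted edges (15,6,hold); added nodes 17, 18; added edges (17,0,hold); (18,4,hold); result: nodes: 0:s, 4:s, 6:s, 9:q1, 10:q2, 11:q3, 12:dot, 14:dot, 16:dot, 17:dot, 18:dot edges: (4,9,i); (4,10,i); (6,10,i); (6,11,i); (9,6,o); (11,0,o); (11,4,o); (12,0,hold); (14,0,hold); (16,6,hold); (17,0,hold); (18,4,hold)
step 2: rule r1; match: 0->9, 1->4, 2->6, 3->18; deleted nodes 18; deleted edges (18,4,hold); added nodes 19; added edges (19,6,hold); result: nodes: 0:s, 4:s, 6:s, 9:q1, 10:q2, 11:q3, 12:dot, 14:dot, 16:dot, 17:dot, 19:dot edges: (4,9,i); (4,10,i); (6,10,i); (6,11,i); (9,6,o); (11,0,o); (11,4,o); (12,0,hold); (14,0,hold); (16,6,hold); (17,0,hold); (19,6,hold)
step 3: rule r3; match: 0->11, 1->6, 2->0, 3->4, 4->16; deleted nodes 16; deleted edges (16,6,hold); added nodes 20, 21; added edges (20,0,hold); (21,4,hold); result: nodes: 0:s, 4:s, 6:s, 9:q1, 10:q2, 11:q3, 12:dot, 14:dot, 17:dot, 19:dot, 20:dot, 21:dot edges: (4,9,i); (4,10,i); (6,10,i); (6,11,i); (9,6,o); (11,0,o); (11,4,o); (12,0,hold); (14,0,hold); (17,0,hold); (19,6,hold); (20,0,hold); (21,4,hold)
step 4: rule r1; match: 0->9, 1->4, 2->6, 3->21; deleted nodes 21; deleted edges (21,4,hold); added nodes 22; added edges (22,6,hold); result: nodes: 0:s, 4:s, 6:s, 9:q1, 10:q2, 11:q3, 12:dot, 14:dot, 17:dot, 19:dot, 20:dot, 22:dot edges: (4,9,i); (4,10,i); (6,10,i); (6,11,i); (9,6,o); (11,0,o); (11,4,o); (12,0,hold); (14,0,hold); (17,0,hold); (19,6,hold); (20,0,hold); (22,6,hold)
final:
nodes: 0:s, 4:s, 6:s, 9:q1, 10:q2, 11:q3, 12:dot, 14:dot, 17:dot, 19:dot, 20:dot, 22:dot
edges: (4,9,i); (4,10,i); (6,10,i); (6,11,i); (9,6,o); (11,0,o); (11,4,o); (12,0,hold); (14,0,hold); (17,0,hold); (19,6,hold); (20,0,hold); (22,6,hold)


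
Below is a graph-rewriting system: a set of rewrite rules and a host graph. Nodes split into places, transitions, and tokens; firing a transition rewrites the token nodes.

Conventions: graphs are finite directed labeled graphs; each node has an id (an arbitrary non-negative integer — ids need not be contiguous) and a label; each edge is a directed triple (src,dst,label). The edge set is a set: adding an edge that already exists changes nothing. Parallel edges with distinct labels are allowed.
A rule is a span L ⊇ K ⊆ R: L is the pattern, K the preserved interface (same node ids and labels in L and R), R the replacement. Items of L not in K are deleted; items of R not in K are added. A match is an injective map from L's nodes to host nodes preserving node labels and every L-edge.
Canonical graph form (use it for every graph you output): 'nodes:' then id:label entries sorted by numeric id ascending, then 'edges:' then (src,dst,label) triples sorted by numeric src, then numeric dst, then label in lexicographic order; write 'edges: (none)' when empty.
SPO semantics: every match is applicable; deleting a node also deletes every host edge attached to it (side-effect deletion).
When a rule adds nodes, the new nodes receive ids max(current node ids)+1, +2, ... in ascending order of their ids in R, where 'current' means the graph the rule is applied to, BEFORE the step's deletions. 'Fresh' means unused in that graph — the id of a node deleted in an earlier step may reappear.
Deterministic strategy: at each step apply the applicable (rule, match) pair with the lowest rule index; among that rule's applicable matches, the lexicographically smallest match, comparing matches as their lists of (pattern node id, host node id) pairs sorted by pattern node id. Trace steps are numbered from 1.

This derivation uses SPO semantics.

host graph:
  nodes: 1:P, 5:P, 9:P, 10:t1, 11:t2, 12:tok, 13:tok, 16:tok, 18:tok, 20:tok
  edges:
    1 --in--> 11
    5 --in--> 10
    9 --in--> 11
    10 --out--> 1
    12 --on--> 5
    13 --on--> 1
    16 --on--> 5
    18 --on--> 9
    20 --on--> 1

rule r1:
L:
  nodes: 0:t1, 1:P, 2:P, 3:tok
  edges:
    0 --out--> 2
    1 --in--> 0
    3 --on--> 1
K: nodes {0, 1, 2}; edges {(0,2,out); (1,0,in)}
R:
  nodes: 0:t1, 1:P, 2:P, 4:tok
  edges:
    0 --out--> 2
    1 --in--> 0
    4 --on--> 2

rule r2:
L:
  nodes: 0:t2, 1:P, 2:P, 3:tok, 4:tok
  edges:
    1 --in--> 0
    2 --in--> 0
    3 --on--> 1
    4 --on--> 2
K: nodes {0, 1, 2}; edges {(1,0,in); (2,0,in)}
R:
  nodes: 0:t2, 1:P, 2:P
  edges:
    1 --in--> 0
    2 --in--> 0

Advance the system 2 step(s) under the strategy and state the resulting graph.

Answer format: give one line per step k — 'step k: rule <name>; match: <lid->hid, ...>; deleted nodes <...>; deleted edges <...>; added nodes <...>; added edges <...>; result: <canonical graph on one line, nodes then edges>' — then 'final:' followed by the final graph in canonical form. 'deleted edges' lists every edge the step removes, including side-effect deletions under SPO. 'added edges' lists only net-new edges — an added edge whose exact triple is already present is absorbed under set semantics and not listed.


step 1: rule r1; match: 0->10, 1->5, 2->1, 3->12; deleted nodes 12; deleted edges (12,5,on); added nodes 21; added edges (21,1,on); result: nodes: 1:P, 5:P, 9:P, 10:t1, 11:t2, 13:tok, 16:tok, 18:tok, 20:tok, 21:tok edges: (1,11,in); (5,10,in); (9,11,in); (10,1,out); (13,1,on); (16,5,on); (18,9,on); (20,1,on); (21,1,on)
step 2: rule r1; match: 0->10, 1->5, 2->1, 3->16; deleted nodes 16; deleted edges (16,5,on); added nodes 22; added edges (22,1,on); result: nodes: 1:P, 5:P, 9:P, 10:t1, 11:t2, 13:tok, 18:tok, 20:tok, 21:tok, 22:tok edges: (1,11,in); (5,10,in); (9,11,in); (10,1,out); (13,1,on); (18,9,on); (20,1,on); (21,1,on); (22,1,on)
final:
nodes: 1:P, 5:P, 9:P, 10:t1, 11:t2, 13:tok, 18:tok, 20:tok, 21:tok, 22:tok
edges: (1,11,in); (5,10,in); (9,11,in); (10,1,out); (13,1,on); (18,9,on); (20,1,on); (21,1,on); (22,1,on)


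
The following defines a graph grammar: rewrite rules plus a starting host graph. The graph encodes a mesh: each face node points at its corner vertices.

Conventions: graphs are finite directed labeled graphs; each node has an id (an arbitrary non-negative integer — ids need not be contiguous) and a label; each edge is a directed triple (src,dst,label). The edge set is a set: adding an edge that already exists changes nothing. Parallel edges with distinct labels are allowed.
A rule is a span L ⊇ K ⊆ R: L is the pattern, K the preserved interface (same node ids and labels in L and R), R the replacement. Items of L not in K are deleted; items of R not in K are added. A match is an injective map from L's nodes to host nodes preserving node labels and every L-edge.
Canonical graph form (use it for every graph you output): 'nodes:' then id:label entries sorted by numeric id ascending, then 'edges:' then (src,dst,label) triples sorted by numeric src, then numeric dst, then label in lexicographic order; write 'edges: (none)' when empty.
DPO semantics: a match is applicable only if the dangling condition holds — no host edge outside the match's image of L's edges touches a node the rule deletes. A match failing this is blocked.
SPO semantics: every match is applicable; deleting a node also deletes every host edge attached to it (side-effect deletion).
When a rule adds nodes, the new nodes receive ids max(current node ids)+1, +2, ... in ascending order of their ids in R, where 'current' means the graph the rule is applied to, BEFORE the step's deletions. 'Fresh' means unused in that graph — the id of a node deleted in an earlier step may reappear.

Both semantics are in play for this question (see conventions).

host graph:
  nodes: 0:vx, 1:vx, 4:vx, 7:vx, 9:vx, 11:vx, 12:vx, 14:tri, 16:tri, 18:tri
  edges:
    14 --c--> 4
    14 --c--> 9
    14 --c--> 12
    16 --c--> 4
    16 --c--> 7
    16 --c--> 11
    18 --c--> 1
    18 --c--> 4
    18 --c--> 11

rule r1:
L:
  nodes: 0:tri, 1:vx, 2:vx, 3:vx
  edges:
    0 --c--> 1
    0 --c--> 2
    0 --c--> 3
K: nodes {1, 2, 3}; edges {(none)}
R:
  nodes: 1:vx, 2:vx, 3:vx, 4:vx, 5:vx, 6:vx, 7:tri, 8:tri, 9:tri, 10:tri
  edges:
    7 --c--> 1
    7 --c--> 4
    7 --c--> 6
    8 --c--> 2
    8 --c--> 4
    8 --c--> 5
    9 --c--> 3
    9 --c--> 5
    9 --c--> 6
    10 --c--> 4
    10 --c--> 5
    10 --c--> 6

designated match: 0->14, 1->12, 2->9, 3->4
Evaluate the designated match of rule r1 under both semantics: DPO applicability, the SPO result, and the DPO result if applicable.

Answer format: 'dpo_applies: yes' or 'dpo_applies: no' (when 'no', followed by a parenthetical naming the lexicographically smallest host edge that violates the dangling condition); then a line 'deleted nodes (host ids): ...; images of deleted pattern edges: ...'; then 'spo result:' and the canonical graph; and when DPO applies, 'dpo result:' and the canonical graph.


dpo_applies: yes
deleted nodes (host ids): 14; images of deleted pattern edges: (14,4,c); (14,9,c); (14,12,c)
spo result:
nodes: 0:vx, 1:vx, 4:vx, 7:vx, 9:vx, 11:vx, 12:vx, 16:tri, 18:tri, 19:vx, 20:vx, 21:vx, 22:tri, 23:tri, 24:tri, 25:tri
edges: (16,4,c); (16,7,c); (16,11,c); (18,1,c); (18,4,c); (18,11,c); (22,12,c); (22,19,c); (22,21,c); (23,9,c); (23,19,c); (23,20,c); (24,4,c); (24,20,c); (24,21,c); (25,19,c); (25,20,c); (25,21,c)
dpo result:
nodes: 0:vx, 1:vx, 4:vx, 7:vx, 9:vx, 11:vx, 12:vx, 16:tri, 18:tri, 19:vx, 20:vx, 21:vx, 22:tri, 23:tri, 24:tri, 25:tri
edges: (16,4,c); (16,7,c); (16,11,c); (18,1,c); (18,4,c); (18,11,c); (22,12,c); (22,19,c); (22,21,c); (23,9,c); (23,19,c); (23,20,c); (24,4,c); (24,20,c); (24,21,c); (25,19,c); (25,20,c); (25,21,c)


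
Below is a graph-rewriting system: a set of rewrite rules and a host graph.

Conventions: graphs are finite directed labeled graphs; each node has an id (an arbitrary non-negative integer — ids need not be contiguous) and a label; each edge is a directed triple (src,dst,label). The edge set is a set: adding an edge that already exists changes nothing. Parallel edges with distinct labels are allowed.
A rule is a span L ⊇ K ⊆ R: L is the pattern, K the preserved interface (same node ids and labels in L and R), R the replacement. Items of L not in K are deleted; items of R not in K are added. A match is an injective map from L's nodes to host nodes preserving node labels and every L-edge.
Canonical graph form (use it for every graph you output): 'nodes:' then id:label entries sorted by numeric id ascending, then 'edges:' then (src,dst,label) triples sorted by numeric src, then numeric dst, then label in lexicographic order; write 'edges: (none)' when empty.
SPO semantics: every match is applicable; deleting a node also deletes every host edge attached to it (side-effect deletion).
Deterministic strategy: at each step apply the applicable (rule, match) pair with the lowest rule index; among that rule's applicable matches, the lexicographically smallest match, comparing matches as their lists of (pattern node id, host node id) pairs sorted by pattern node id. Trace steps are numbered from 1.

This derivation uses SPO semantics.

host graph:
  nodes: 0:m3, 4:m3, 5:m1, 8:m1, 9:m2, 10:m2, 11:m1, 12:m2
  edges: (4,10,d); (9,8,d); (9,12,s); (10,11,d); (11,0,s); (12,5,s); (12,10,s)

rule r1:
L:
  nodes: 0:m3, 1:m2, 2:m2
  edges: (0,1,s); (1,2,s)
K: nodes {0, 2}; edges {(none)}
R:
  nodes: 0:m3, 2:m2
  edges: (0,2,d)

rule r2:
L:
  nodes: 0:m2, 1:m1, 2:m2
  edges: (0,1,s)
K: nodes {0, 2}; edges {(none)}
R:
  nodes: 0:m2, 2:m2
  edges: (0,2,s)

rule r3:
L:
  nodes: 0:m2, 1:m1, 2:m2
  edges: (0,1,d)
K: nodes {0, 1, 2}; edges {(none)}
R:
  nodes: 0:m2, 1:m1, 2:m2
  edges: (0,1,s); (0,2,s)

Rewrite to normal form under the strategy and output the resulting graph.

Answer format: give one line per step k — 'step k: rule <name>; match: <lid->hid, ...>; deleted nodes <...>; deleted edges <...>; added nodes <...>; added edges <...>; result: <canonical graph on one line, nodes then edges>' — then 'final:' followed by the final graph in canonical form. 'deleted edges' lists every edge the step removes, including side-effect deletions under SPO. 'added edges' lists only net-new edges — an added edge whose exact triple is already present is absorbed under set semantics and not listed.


step 1: rule r2; match: 0->12, 1->5, 2->9; deleted nodes 5; deleted edges (12,5,s); added nodes (none); added edges (12,9,s); result: nodes: 0:m3, 4:m3, 8:m1, 9:m2, 10:m2, 11:m1, 12:m2 edges: (4,10,d); (9,8,d); (9,12,s); (10,11,d); (11,0,s); (12,9,s); (12,10,s)
step 2: rule r3; match: 0->9, 1->8, 2->10; deleted nodes (none); deleted edges (9,8,d); added nodes (none); added edges (9,8,s); (9,10,s); result: nodes: 0:m3, 4:m3, 8:m1, 9:m2, 10:m2, 11:m1, 12:m2 edges: (4,10,d); (9,8,s); (9,10,s); (9,12,s); (10,11,d); (11,0,s); (12,9,s); (12,10,s)
step 3: rule r2; match: 0->9, 1->8, 2->10; deleted nodes 8; deleted edges (9,8,s); added nodes (none); added edges (none); result: nodes: 0:m3, 4:m3, 9:m2, 10:m2, 11:m1, 12:m2 edges: (4,10,d); (9,10,s); (9,12,s); (10,11,d); (11,0,s); (12,9,s); (12,10,s)
step 4: rule r3; match: 0->10, 1->11, 2->9; deleted nodes (none); deleted edges (10,11,d); added nodes (none); added edges (10,9,s); (10,11,s); result: nodes: 0:m3, 4:m3, 9:m2, 10:m2, 11:m1, 12:m2 edges: (4,10,d); (9,10,s); (9,12,s); (10,9,s); (10,11,s); (11,0,s); (12,9,s); (12,10,s)
step 5: rule r2; match: 0->10, 1->11, 2->9; deleted nodes 11; deleted edges (10,11,s); (11,0,s); added nodes (none); added edges (none); result: nodes: 0:m3, 4:m3, 9:m2, 10:m2, 12:m2 edges: (4,10,d); (9,10,s); (9,12,s); (10,9,s); (12,9,s); (12,10,s)
final:
nodes: 0:m3, 4:m3, 9:m2, 10:m2, 12:m2
edges: (4,10,d); (9,10,s); (9,12,s); (10,9,s); (12,9,s); (12,10,s)


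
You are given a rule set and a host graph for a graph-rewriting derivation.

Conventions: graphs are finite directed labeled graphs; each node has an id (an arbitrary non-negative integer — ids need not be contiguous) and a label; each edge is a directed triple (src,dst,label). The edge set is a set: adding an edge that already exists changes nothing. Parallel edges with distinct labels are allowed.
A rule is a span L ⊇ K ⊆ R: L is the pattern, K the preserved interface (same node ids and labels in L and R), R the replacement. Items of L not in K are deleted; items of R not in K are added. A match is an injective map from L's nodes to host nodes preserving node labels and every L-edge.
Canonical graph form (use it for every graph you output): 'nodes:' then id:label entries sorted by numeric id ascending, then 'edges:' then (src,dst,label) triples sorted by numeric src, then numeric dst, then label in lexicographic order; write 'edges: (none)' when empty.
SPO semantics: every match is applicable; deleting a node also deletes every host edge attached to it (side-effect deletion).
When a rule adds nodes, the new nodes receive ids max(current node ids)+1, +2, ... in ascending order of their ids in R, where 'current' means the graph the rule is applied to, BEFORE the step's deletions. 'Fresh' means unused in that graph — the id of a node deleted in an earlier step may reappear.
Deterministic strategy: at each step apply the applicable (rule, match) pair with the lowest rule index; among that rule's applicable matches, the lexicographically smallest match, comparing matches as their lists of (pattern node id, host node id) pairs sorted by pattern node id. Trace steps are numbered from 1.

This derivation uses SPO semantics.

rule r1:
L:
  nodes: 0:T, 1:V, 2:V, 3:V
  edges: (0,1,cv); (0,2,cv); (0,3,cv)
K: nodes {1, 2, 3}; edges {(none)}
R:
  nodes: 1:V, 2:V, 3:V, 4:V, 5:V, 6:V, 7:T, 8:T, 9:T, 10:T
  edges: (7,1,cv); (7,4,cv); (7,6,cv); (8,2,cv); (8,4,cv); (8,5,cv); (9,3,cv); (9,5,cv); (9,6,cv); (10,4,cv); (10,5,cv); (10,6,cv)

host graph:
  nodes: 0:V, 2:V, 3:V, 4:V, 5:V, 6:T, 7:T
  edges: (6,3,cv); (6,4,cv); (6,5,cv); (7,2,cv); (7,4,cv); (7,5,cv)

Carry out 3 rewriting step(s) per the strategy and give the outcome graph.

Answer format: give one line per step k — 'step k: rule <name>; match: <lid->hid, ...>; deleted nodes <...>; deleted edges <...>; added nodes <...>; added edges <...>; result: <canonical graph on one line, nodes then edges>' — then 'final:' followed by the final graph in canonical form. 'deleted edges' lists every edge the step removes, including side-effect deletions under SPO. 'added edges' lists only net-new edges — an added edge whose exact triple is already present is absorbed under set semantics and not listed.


step 1: rule r1; match: 0->6, 1->3, 2->4, 3->5; deleted nodes 6; deleted edges (6,3,cv); (6,4,cv); (6,5,cv); added nodes 8, 9, 10, 11, 12, 13, 14; added edges (11,3,cv); (11,8,cv); (11,10,cv); (12,4,cv); (12,8,cv); (12,9,cv); (13,5,cv); (13,9,cv); (13,10,cv); (14,8,cv); (14,9,cv); (14,10,cv); result: nodes: 0:V, 2:V, 3:V, 4:V, 5:V, 7:T, 8:V, 9:V, 10:V, 11:T, 12:T, 13:T, 14:T edges: (7,2,cv); (7,4,cv); (7,5,cv); (11,3,cv); (11,8,cv); (11,10,cv); (12,4,cv); (12,8,cv); (12,9,cv); (13,5,cv); (13,9,cv); (13,10,cv); (14,8,cv); (14,9,cv); (14,10,cv)
step 2: rule r1; match: 0->7, 1->2, 2->4, 3->5; deleted nodes 7; deleted edges (7,2,cv); (7,4,cv); (7,5,cv); added nodes 15, 16, 17, 18, 19, 20, 21; added edges (18,2,cv); (18,15,cv); (18,17,cv); (19,4,cv); (19,15,cv); (19,16,cv); (20,5,cv); (20,16,cv); (20,17,cv); (21,15,cv); (21,16,cv); (21,17,cv); result: nodes: 0:V, 2:V, 3:V, 4:V, 5:V, 8:V, 9:V, 10:V, 11:T, 12:T, 13:T, 14:T, 15:V, 16:V, 17:V, 18:T, 19:T, 20:T, 21:T edges: (11,3,cv); (11,8,cv); (11,10,cv); (12,4,cv); (12,8,cv); (12,9,cv); (13,5,cv); (13,9,cv); (13,10,cv); (14,8,cv); (14,9,cv); (14,10,cv); (18,2,cv); (18,15,cv); (18,17,cv); (19,4,cv); (19,15,cv); (19,16,cv); (20,5,cv); (20,16,cv); (20,17,cv); (21,15,cv); (21,16,cv); (21,17,cv)
step 3: rule r1; match: 0->11, 1->3, 2->8, 3->10; deleted nodes 11; deleted edges (11,3,cv); (11,8,cv); (11,10,cv); added nodes 22, 23, 24, 25, 26, 27, 28; added edges (25,3,cv); (25,22,cv); (25,24,cv); (26,8,cv); (26,22,cv); (26,23,cv); (27,10,cv); (27,23,cv); (27,24,cv); (28,22,cv); (28,23,cv); (28,24,cv); result: nodes: 0:V, 2:V, 3:V, 4:V, 5:V, 8:V, 9:V, 10:V, 12:T, 13:T, 14:T, 15:V, 16:V, 17:V, 18:T, 19:T, 20:T, 21:T, 22:V, 23:V, 24:V, 25:T, 26:T, 27:T, 28:T edges: (12,4,cv); (12,8,cv); (12,9,cv); (13,5,cv); (13,9,cv); (13,10,cv); (14,8,cv); (14,9,cv); (14,10,cv); (18,2,cv); (18,15,cv); (18,17,cv); (19,4,cv); (19,15,cv); (19,16,cv); (20,5,cv); (20,16,cv); (20,17,cv); (21,15,cv); (21,16,cv); (21,17,cv); (25,3,cv); (25,22,cv); (25,24,cv); (26,8,cv); (26,22,cv); (26,23,cv); (27,10,cv); (27,23,cv); (27,24,cv); (28,22,cv); (28,23,cv); (28,24,cv)
final:
nodes: 0:V, 2:V, 3:V, 4:V, 5:V, 8:V, 9:V, 10:V, 12:T, 13:T, 14:T, 15:V, 16:V, 17:V, 18:T, 19:T, 20:T, 21:T, 22:V, 23:V, 24:V, 25:T, 26:T, 27:T, 28:T
edges: (12,4,cv); (12,8,cv); (12,9,cv); (13,5,cv); (13,9,cv); (13,10,cv); (14,8,cv); (14,9,cv); (14,10,cv); (18,2,cv); (18,15,cv); (18,17,cv); (19,4,cv); (19,15,cv); (19,16,cv); (20,5,cv); (20,16,cv); (20,17,cv); (21,15,cv); (21,16,cv); (21,17,cv); (25,3,cv); (25,22,cv); (25,24,cv); (26,8,cv); (26,22,cv); (26,23,cv); (27,10,cv); (27,23,cv); (27,24,cv); (28,22,cv); (28,23,cv); (28,24,cv)


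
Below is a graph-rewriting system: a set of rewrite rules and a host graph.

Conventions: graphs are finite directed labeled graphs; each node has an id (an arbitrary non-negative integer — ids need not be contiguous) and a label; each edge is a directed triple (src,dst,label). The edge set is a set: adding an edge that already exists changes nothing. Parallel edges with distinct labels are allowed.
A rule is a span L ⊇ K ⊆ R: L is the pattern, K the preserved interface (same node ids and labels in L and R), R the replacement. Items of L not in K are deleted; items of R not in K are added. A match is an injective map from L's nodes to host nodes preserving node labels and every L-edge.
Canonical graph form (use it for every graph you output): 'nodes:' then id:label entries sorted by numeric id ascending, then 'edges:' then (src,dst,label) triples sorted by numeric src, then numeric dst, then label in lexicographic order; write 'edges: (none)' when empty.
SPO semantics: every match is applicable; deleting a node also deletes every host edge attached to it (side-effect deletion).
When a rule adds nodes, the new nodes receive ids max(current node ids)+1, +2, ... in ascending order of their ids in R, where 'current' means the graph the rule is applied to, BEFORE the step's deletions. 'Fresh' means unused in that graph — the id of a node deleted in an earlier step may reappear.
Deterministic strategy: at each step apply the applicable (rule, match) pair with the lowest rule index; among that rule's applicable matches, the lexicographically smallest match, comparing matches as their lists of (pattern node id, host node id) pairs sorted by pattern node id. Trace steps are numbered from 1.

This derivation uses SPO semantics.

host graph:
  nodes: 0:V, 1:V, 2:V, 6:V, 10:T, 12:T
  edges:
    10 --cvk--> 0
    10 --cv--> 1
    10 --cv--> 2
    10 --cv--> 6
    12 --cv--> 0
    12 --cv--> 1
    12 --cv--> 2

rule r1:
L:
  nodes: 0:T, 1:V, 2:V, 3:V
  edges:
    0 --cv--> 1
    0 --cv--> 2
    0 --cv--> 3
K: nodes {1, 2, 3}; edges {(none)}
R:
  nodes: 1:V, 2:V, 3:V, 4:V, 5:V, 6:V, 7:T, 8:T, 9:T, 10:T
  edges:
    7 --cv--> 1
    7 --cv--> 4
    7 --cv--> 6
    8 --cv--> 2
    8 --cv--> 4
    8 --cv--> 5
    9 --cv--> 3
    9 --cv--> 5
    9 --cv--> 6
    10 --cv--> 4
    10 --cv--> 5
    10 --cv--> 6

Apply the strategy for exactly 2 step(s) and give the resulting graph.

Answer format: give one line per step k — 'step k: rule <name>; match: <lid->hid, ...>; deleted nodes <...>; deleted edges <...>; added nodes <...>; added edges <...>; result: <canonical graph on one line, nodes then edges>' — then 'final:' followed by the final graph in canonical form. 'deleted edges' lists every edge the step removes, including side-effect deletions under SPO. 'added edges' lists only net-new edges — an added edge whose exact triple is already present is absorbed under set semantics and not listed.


step 1: rule r1; match: 0->10, 1->1, 2->2, 3->6; deleted nodes 10; deleted edges (10,0,cvk); (10,1,cv); (10,2,cv); (10,6,cv); added nodes 13, 14, 15, 16, 17, 18, 19; added edges (16,1,cv); (16,13,cv); (16,15,cv); (17,2,cv); (17,13,cv); (17,14,cv); (18,6,cv); (18,14,cv); (18,15,cv); (19,13,cv); (19,14,cv); (19,15,cv); result: nodes: 0:V, 1:V, 2:V, 6:V, 12:T, 13:V, 14:V, 15:V, 16:T, 17:T, 18:T, 19:T edges: (12,0,cv); (12,1,cv); (12,2,cv); (16,1,cv); (16,13,cv); (16,15,cv); (17,2,cv); (17,13,cv); (17,14,cv); (18,6,cv); (18,14,cv); (18,15,cv); (19,13,cv); (19,14,cv); (19,15,cv)
step 2: rule r1; match: 0->12, 1->0, 2->1, 3->2; deleted nodes 12; deleted edges (12,0,cv); (12,1,cv); (12,2,cv); added nodes 20, 21, 22, 23, 24, 25, 26; added edges (23,0,cv); (23,20,cv); (23,22,cv); (24,1,cv); (24,20,cv); (24,21,cv); (25,2,cv); (25,21,cv); (25,22,cv); (26,20,cv); (26,21,cv); (26,22,cv); result: nodes: 0:V, 1:V, 2:V, 6:V, 13:V, 14:V, 15:V, 16:T, 17:T, 18:T, 19:T, 20:V, 21:V, 22:V, 23:T, 24:T, 25:T, 26:T edges: (16,1,cv); (16,13,cv); (16,15,cv); (17,2,cv); (17,13,cv); (17,14,cv); (18,6,cv); (18,14,cv); (18,15,cv); (19,13,cv); (19,14,cv); (19,15,cv); (23,0,cv); (23,20,cv); (23,22,cv); (24,1,cv); (24,20,cv); (24,21,cv); (25,2,cv); (25,21,cv); (25,22,cv); (26,20,cv); (26,21,cv); (26,22,cv)
final:
nodes: 0:V, 1:V, 2:V, 6:V, 13:V, 14:V, 15:V, 16:T, 17:T, 18:T, 19:T, 20:V, 21:V, 22:V, 23:T, 24:T, 25:T, 26:T
edges: (16,1,cv); (16,13,cv); (16,15,cv); (17,2,cv); (17,13,cv); (17,14,cv); (18,6,cv); (18,14,cv); (18,15,cv); (19,13,cv); (19,14,cv); (19,15,cv); (23,0,cv); (23,20,cv); (23,22,cv); (24,1,cv); (24,20,cv); (24,21,cv); (25,2,cv); (25,21,cv); (25,22,cv); (26,20,cv); (26,21,cv); (26,22,cv)


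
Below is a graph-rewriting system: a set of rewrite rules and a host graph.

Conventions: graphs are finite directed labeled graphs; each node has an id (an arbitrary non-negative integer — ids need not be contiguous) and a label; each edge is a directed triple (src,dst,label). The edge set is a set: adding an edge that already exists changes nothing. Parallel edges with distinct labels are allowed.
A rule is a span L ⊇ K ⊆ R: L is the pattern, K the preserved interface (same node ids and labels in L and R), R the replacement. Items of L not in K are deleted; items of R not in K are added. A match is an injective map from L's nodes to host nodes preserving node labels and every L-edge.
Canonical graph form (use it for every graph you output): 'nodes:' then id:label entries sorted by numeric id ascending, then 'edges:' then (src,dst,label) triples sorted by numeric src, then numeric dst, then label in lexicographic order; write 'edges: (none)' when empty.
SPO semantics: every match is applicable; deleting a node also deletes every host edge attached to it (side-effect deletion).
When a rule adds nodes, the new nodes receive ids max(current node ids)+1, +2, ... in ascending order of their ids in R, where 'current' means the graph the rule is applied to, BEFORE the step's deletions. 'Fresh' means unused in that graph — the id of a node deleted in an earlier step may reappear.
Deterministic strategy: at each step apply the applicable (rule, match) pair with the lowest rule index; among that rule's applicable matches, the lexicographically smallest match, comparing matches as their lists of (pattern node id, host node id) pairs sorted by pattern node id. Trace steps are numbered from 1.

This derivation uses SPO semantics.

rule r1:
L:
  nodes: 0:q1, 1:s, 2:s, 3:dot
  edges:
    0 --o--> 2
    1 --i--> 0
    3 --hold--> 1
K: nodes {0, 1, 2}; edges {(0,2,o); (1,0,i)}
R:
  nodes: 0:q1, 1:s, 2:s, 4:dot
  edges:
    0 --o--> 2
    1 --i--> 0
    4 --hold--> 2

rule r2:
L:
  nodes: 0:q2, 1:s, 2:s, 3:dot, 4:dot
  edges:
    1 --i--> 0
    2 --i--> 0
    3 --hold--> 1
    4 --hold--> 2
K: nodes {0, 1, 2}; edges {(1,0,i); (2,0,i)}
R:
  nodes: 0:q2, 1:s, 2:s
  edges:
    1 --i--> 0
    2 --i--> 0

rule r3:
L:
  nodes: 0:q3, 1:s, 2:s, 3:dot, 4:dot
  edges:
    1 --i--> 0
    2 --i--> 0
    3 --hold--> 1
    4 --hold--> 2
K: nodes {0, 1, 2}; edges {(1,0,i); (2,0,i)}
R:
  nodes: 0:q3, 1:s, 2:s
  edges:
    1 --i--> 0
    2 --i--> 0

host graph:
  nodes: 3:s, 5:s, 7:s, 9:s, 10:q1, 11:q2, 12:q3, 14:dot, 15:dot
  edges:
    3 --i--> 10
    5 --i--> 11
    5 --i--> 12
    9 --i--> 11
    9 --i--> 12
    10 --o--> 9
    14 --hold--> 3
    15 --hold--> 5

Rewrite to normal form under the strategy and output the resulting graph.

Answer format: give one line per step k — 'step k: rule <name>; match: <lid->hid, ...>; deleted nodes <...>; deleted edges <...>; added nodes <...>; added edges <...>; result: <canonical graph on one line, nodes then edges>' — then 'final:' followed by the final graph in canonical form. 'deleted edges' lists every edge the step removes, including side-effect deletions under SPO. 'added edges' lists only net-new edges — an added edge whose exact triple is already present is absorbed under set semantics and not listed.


step 1: rule r1; match: 0->10, 1->3, 2->9, 3->14; deleted nodes 14; deleted edges (14,3,hold); added nodes 16; added edges (16,9,hold); result: nodes: 3:s, 5:s, 7:s, 9:s, 10:q1, 11:q2, 12:q3, 15:dot, 16:dot edges: (3,10,i); (5,11,i); (5,12,i); (9,11,i); (9,12,i); (10,9,o); (15,5,hold); (16,9,hold)
step 2: rule r2; match: 0->11, 1->5, 2->9, 3->15, 4->16; deleted nodes 15, 16; deleted edges (15,5,hold); (16,9,hold); added nodes (none); added edges (none); result: nodes: 3:s, 5:s, 7:s, 9:s, 10:q1, 11:q2, 12:q3 edges: (3,10,i); (5,11,i); (5,12,i); (9,11,i); (9,12,i); (10,9,o)
final:
nodes: 3:s, 5:s, 7:s, 9:s, 10:q1, 11:q2, 12:q3
edges: (3,10,i); (5,11,i); (5,12,i); (9,11,i); (9,12,i); (10,9,o)
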